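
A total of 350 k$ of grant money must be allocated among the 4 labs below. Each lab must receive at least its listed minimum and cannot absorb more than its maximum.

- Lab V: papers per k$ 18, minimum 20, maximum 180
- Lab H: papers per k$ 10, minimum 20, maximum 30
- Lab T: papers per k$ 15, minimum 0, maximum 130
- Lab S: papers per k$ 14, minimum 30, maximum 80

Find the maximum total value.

5660

Meeting every minimum uses 20+20+0+30 = 70 k$, leaving 280.
Highest papers per k$ first: Lab V 18 > Lab T 15 > Lab S 14 > Lab H 10.
Lab V takes 160 more to reach its cap of 180 → 120 left.
Lab T has room for 130 more but only 120 remain, so it gets 120.
Total = 18×180 + 10×20 + 15×120 + 14×30 = 5660.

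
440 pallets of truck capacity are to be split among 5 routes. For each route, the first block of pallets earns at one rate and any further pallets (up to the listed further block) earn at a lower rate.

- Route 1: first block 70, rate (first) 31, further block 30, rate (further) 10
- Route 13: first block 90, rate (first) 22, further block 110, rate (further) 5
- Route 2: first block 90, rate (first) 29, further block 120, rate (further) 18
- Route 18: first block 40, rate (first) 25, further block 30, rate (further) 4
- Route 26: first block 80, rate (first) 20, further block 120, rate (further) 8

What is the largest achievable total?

10620

Rank every tier by rate: Route 1/first 31 > Route 2/first 29 > Route 18/first 25 > Route 13/first 22 > Route 26/first 20 > Route 2/second 18 > Route 1/second 10 > Route 26/second 8 > Route 13/second 5 > Route 18/second 4.
Route 1/first (31): +70 ; 370 left.
Route 2/first (29): +90 ; 280 left.
Fill Route 18 first block (40 at 25) ; 240 left.
Route 13/first (22): +90 ; 150 left.
Fill Route 26 first block (80 at 20) ; 70 left.
Route 2/second: +70 of 120 at 18; pool empty.
Total = 31×70 + 29×90 + 25×40 + 22×90 + 20×80 + 18×70 = 10620.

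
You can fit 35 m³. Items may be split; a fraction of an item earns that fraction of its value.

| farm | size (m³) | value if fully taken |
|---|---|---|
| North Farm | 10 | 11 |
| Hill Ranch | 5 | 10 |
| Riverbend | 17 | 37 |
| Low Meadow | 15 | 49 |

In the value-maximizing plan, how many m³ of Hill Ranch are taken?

Best value per unit of size first: Low Meadow 49/15≈3.27, Riverbend 37/17≈2.18, Hill Ranch 10/5≈2, North Farm 11/10≈1.1.
Low Meadow: take in full, 15 m³ for value 49 ; 20 left.
Take all of Riverbend (17 m³, value 37) ; 3 m³ left.
Fill the last 3 m³ with part of Hill Ranch: 3/5 of it earns 6.

3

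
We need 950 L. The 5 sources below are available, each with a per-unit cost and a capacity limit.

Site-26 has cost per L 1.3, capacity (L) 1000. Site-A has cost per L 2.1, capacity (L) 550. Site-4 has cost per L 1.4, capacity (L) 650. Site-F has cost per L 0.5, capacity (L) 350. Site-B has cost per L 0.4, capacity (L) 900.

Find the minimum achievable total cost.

Fill from the cheapest source first.
Site-B at 0.4: take all 900 L → 50 still needed.
Take 50 from Site-F at 0.5 to finish.
Site-26, Site-4, Site-A: unused.
Cost = 900×0.4 + 50×0.5 = 385.

385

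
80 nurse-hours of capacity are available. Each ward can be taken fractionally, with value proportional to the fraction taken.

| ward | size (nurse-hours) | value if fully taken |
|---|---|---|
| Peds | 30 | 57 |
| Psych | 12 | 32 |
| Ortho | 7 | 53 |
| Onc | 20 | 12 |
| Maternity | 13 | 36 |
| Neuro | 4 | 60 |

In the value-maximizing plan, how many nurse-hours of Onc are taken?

14

Sort by value density: Neuro 60/4≈15, Ortho 53/7≈7.57, Maternity 36/13≈2.77, Psych 32/12≈2.67, Peds 57/30≈1.9, Onc 12/20≈0.6.
Take all of Neuro (4 nurse-hours, value 60) → 76 nurse-hours left.
All 7 nurse-hours of Ortho fit (value 53) → 69 remain.
All 13 nurse-hours of Maternity fit (value 36) → 56 remain.
All 12 nurse-hours of Psych fit (value 32) → 44 remain.
Take all of Peds (30 nurse-hours, value 57) → 14 nurse-hours left.
Only 14 nurse-hours remain; take 14/20 of Onc for value 12×14/20 = 8.4.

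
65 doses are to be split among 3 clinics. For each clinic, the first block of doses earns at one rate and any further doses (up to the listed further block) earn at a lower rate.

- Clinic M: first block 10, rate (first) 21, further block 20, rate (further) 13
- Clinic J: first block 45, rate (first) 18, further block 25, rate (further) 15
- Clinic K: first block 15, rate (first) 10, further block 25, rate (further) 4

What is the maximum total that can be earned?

1170

Treat each block as its own option and order by rate: Clinic M/tier1 21 > Clinic J/tier1 18 > Clinic J/tier2 15 > Clinic M/tier2 13 > Clinic K/tier1 10 > Clinic K/tier2 4.
Clinic M tier1 at 21: fill all 10 → 55 left.
Fill Clinic J tier1 block (45 at 18) → 10 left.
Clinic J/tier2: +10 of 25 at 15; pool empty.
Total = 21×10 + 18×45 + 15×10 = 1170.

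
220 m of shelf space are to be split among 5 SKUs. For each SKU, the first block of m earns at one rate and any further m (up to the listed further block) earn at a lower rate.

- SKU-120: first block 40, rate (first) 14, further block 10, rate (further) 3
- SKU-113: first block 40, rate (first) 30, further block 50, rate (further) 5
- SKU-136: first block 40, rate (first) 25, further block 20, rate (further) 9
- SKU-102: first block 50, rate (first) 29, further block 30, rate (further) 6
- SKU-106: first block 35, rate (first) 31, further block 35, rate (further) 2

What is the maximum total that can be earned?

5430

Rank every tier by rate: SKU-106/T1 31 > SKU-113/T1 30 > SKU-102/T1 29 > SKU-136/T1 25 > SKU-120/T1 14 > SKU-136/T2 9 > SKU-102/T2 6 > SKU-113/T2 5 > SKU-120/T2 3 > SKU-106/T2 2.
SKU-106/T1 (31): +35 ; 185 left.
Fill SKU-113 T1 block (40 at 30) ; 145 left.
Fill SKU-102 T1 block (50 at 29) ; 95 left.
SKU-136 T1 at 25: fill all 40 ; 55 left.
SKU-120/T1 (14): +40 ; 15 left.
SKU-136 T2 at 9: only 15 left, fill 15.
Total = 31×35 + 30×40 + 29×50 + 25×40 + 14×40 + 9×15 = 5430.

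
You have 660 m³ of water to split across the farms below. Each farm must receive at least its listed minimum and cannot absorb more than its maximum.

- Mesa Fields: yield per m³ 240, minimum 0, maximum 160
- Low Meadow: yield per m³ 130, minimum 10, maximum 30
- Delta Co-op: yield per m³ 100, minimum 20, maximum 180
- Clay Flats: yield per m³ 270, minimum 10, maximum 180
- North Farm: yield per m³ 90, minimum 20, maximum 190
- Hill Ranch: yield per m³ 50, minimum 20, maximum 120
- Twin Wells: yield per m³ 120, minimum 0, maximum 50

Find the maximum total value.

Meeting every minimum uses 0+10+20+10+20+20+0 = 80 m³, leaving 580.
Rank by yield per m³: Clay Flats 270 > Mesa Fields 240 > Low Meadow 130 > Twin Wells 120 > Delta Co-op 100 > North Farm 90 > Hill Ranch 50.
Give Clay Flats 170 more to hit its cap of 180 — 410 left.
Mesa Fields takes 160 more to reach its cap of 160 — 250 left.
Give Low Meadow 20 more to hit its cap of 30 — 230 left.
Twin Wells takes 50 more to reach its cap of 50 — 180 left.
Delta Co-op: +160 to 180 (cap) — 20 left.
North Farm has room for 170 more but only 20 remain, so it gets 40.
Total = 240×160 + 130×30 + 100×180 + 270×180 + 90×40 + 50×20 + 120×50 = 119500.

119500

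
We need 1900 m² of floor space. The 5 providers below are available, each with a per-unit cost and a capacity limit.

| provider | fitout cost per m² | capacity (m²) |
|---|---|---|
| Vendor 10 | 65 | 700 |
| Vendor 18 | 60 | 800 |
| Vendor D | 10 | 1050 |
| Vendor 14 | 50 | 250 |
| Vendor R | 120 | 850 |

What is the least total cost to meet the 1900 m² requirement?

59000

Fill from the cheapest provider first.
Take 1050 from Vendor D at 10 — need 850 more.
Vendor 14 (50): use full 250 — 600 m² to go.
Take 600 from Vendor 18 at 60 to finish.
Vendor 10, Vendor R: unused.
Cost = 1050×10 + 250×50 + 600×60 = 59000.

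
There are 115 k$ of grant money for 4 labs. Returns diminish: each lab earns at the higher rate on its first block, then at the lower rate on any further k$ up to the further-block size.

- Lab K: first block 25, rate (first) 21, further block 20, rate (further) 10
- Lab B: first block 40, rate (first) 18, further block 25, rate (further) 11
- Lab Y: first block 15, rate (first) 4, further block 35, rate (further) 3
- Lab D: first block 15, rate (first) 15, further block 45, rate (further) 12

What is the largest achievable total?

1890

Treat each block as its own option and order by rate: Lab K/tier1 21 > Lab B/tier1 18 > Lab D/tier1 15 > Lab D/tier2 12 > Lab B/tier2 11 > Lab K/tier2 10 > Lab Y/tier1 4 > Lab Y/tier2 3.
Lab K/tier1 (21): +25 — 90 left.
Fill Lab B tier1 block (40 at 18) — 50 left.
Lab D tier1 at 15: fill all 15 — 35 left.
35 remain; put them into Lab D tier2 at 12.
Total = 21×25 + 18×40 + 15×15 + 12×35 = 1890.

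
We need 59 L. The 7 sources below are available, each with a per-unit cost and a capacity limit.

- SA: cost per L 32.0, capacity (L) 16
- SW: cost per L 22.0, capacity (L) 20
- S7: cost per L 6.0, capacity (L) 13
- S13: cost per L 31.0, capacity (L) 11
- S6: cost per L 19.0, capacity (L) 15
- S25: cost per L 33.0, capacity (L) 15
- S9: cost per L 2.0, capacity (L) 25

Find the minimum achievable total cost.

Fill from the cheapest source first.
S9 at 2.0: take all 25 L ; 34 still needed.
S7 (6.0): use full 13 ; 21 L to go.
Take 15 from S6 at 19.0 ; need 6 more.
SW at 22.0: take 6 of its 20 ; requirement met.
S13, SA, S25: unused.
Cost = 25×2.0 + 13×6.0 + 15×19.0 + 6×22.0 = 545.

545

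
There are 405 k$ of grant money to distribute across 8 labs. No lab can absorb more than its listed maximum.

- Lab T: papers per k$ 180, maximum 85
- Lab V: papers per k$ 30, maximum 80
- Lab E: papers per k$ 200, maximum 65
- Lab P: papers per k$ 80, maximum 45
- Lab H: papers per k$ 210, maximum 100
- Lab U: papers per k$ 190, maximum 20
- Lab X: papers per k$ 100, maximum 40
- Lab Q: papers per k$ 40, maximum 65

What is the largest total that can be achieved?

Rank by papers per k$: Lab H 210 > Lab E 200 > Lab U 190 > Lab T 180 > Lab X 100 > Lab P 80 > Lab Q 40 > Lab V 30.
Lab H: +100 to 100 (cap) — 305 left.
Give Lab E 65 to hit its cap of 65 — 240 left.
Lab U: +20 to 20 (cap) — 220 left.
Lab T takes 85 to reach its cap of 85 — 135 left.
Lab X takes 40 to reach its cap of 40 — 95 left.
Lab P: +45 to 45 (cap) — 50 left.
Only 50 left; Lab Q takes them to reach 50.
Total = 180×85 + 200×65 + 80×45 + 210×100 + 190×20 + 100×40 + 40×50 = 62700.

62700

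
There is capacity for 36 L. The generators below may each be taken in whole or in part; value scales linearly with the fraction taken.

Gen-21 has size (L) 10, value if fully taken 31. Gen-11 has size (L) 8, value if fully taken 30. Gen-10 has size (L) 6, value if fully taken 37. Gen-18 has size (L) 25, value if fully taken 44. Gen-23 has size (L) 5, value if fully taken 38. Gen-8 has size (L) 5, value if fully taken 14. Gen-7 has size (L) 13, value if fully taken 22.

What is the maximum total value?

Best value per unit of size first: Gen-23 38/5≈7.6, Gen-10 37/6≈6.17, Gen-11 30/8≈3.75, Gen-21 31/10≈3.1, Gen-8 14/5≈2.8, Gen-18 44/25≈1.76, Gen-7 22/13≈1.69.
Gen-23: take in full, 5 L for value 38 ; 31 left.
All 6 L of Gen-10 fit (value 37) ; 25 remain.
Take all of Gen-11 (8 L, value 30) ; 17 L left.
Take all of Gen-21 (10 L, value 31) ; 7 L left.
Take all of Gen-8 (5 L, value 14) ; 2 L left.
2 L left: a 2/25 share of Gen-18 gives 44×2/25 = 3.52.
Total value = 153.52.

153.52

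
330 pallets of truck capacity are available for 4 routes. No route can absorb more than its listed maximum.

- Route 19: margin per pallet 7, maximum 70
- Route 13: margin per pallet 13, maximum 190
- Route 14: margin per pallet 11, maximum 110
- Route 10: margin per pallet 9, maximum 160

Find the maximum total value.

3950

Highest margin per pallet first: Route 13 13 > Route 14 11 > Route 10 9 > Route 19 7.
Route 13 takes 190 to reach its cap of 190 → 140 left.
Route 14 takes 110 to reach its cap of 110 → 30 left.
Route 10: +30 (room for 160) → 30. Pool exhausted.
Total = 13×190 + 11×110 + 9×30 = 3950.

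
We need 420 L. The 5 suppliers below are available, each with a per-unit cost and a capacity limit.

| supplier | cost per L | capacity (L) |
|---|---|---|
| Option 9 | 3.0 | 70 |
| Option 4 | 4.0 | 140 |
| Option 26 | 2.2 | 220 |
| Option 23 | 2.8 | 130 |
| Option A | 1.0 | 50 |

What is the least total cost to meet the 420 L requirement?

958

Fill from the cheapest supplier first.
Option A at 1.0: take all 50 L — 370 still needed.
Option 26 at 2.2: take all 220 L — 150 still needed.
Option 23 (2.8): use full 130 — 20 L to go.
Option 9 at 3.0: take 20 of its 70 — requirement met.
Option 4: unused.
Cost = 50×1.0 + 220×2.2 + 130×2.8 + 20×3.0 = 958.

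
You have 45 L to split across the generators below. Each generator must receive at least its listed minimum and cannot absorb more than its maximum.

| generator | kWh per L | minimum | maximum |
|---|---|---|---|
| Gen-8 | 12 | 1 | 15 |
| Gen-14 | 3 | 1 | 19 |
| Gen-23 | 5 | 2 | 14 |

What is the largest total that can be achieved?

298

Meeting every minimum uses 1+1+2 = 4 L, leaving 41.
Order the generators by kWh per L: Gen-8 12 > Gen-23 5 > Gen-14 3.
Give Gen-8 14 more to hit its cap of 15 — 27 left.
Gen-23 takes 12 more to reach its cap of 14 — 15 left.
Gen-14: +15 (room for 18) → 16. Pool exhausted.
Total = 12×15 + 3×16 + 5×14 = 298.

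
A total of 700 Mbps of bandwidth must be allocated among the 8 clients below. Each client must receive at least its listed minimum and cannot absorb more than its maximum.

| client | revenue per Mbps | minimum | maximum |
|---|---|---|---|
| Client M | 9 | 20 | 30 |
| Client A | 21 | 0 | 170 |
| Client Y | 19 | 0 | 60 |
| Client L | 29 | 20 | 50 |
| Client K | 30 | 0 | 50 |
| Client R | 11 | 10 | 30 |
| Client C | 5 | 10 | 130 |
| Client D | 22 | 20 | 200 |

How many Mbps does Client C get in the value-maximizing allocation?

110

Meeting every minimum uses 20+0+0+20+0+10+10+20 = 80 Mbps, leaving 620.
Order the clients by revenue per Mbps: Client K 30 > Client L 29 > Client D 22 > Client A 21 > Client Y 19 > Client R 11 > Client M 9 > Client C 5.
Give Client K 50 more to hit its cap of 50 → 570 left.
Client L: +30 to 50 (cap) → 540 left.
Client D takes 180 more to reach its cap of 200 → 360 left.
Give Client A 170 more to hit its cap of 170 → 190 left.
Client Y: +60 to 60 (cap) → 130 left.
Client R takes 20 more to reach its cap of 30 → 110 left.
Client M takes 10 more to reach its cap of 30 → 100 left.
Client C has room for 120 more but only 100 remain, so it gets 110.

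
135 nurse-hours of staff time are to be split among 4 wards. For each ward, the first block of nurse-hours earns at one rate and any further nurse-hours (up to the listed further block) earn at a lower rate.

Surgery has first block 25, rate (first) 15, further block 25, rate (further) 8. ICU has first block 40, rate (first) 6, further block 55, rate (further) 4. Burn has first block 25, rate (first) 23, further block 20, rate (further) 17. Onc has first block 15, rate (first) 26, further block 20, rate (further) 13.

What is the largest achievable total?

Order all 8 blocks by rate: Onc/tier1 26 > Burn/tier1 23 > Burn/tier2 17 > Surgery/tier1 15 > Onc/tier2 13 > Surgery/tier2 8 > ICU/tier1 6 > ICU/tier2 4.
Fill Onc tier1 block (15 at 26) → 120 left.
Fill Burn tier1 block (25 at 23) → 95 left.
Burn/tier2 (17): +20 → 75 left.
Surgery/tier1 (15): +25 → 50 left.
Onc tier2 at 13: fill all 20 → 30 left.
Fill Surgery tier2 block (25 at 8) → 5 left.
5 remain; put them into ICU tier1 at 6.
Total = 26×15 + 23×25 + 17×20 + 15×25 + 13×20 + 8×25 + 6×5 = 2170.

2170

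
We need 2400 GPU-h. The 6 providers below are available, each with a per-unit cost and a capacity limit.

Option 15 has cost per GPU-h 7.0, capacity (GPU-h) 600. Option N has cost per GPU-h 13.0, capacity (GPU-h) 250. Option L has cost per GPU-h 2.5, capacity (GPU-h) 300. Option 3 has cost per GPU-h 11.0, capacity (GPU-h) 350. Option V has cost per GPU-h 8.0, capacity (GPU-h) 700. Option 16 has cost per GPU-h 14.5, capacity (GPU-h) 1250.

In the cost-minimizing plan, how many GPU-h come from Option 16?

Cheapest first:
Option L (2.5): use full 300 → 2100 GPU-h to go.
Option 15 (7.0): use full 600 → 1500 GPU-h to go.
Option V (8.0): use full 700 → 800 GPU-h to go.
Option 3 at 11.0: take all 350 GPU-h → 450 still needed.
Option N at 13.0: take all 250 GPU-h → 200 still needed.
Option 16 (14.5): take the remaining 200 → done.

200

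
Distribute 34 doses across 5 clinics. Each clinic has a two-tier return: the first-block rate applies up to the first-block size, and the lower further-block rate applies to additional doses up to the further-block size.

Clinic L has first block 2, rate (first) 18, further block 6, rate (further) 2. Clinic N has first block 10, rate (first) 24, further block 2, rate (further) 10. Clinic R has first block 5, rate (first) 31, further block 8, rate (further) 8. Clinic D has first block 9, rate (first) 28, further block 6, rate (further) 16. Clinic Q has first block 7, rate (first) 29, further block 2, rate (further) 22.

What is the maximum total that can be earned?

Rank every tier by rate: Clinic R/tier1 31 > Clinic Q/tier1 29 > Clinic D/tier1 28 > Clinic N/tier1 24 > Clinic Q/tier2 22 > Clinic L/tier1 18 > Clinic D/tier2 16 > Clinic N/tier2 10 > Clinic R/tier2 8 > Clinic L/tier2 2.
Clinic R/tier1 (31): +5 — 29 left.
Clinic Q/tier1 (29): +7 — 22 left.
Clinic D/tier1 (28): +9 — 13 left.
Fill Clinic N tier1 block (10 at 24) — 3 left.
Clinic Q tier2 at 22: fill all 2 — 1 left.
Clinic L/tier1: +1 of 2 at 18; pool empty.
Total = 31×5 + 29×7 + 28×9 + 24×10 + 22×2 + 18×1 = 912.

912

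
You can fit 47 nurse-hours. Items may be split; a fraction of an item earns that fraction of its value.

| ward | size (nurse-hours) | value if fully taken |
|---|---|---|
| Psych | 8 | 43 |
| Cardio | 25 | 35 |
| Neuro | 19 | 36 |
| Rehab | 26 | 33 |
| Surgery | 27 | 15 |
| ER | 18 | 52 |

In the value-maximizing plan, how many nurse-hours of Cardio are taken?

Sort by value density: Psych 43/8≈5.38, ER 52/18≈2.89, Neuro 36/19≈1.89, Cardio 35/25≈1.4, Rehab 33/26≈1.27, Surgery 15/27≈0.556.
Take all of Psych (8 nurse-hours, value 43) → 39 nurse-hours left.
Take all of ER (18 nurse-hours, value 52) → 21 nurse-hours left.
Take all of Neuro (19 nurse-hours, value 36) → 2 nurse-hours left.
Only 2 nurse-hours remain; take 2/25 of Cardio for value 35×2/25 = 2.8.

2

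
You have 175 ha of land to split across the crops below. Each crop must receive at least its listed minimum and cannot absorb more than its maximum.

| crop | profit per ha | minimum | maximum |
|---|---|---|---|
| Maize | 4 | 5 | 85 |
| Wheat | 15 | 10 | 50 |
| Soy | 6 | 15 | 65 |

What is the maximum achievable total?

Meeting every minimum uses 5+10+15 = 30 ha, leaving 145.
Rank by profit per ha: Wheat 15 > Soy 6 > Maize 4.
Wheat takes 40 more to reach its cap of 50 → 105 left.
Soy: +50 to 65 (cap) → 55 left.
Maize has room for 80 more but only 55 remain, so it gets 60.
Total = 4×60 + 15×50 + 6×65 = 1380.

1380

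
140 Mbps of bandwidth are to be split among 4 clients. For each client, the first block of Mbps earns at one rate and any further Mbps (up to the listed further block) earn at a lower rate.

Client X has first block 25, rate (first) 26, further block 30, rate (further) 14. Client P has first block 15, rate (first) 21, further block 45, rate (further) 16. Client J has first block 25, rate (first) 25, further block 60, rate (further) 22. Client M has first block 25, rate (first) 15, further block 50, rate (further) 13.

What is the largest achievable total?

3150

Order all 8 blocks by rate: Client X/first 26 > Client J/first 25 > Client J/second 22 > Client P/first 21 > Client P/second 16 > Client M/first 15 > Client X/second 14 > Client M/second 13.
Client X/first (26): +25 ; 115 left.
Client J first at 25: fill all 25 ; 90 left.
Client J second at 22: fill all 60 ; 30 left.
Client P/first (21): +15 ; 15 left.
Client P second at 16: only 15 left, fill 15.
Total = 26×25 + 25×25 + 22×60 + 21×15 + 16×15 = 3150.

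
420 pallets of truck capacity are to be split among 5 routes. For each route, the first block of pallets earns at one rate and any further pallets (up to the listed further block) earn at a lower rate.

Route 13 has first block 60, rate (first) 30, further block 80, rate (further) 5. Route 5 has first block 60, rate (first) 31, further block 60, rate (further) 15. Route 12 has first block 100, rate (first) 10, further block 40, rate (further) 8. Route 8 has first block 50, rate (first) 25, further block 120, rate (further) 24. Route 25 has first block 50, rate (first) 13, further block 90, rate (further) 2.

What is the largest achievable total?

Treat each block as its own option and order by rate: Route 5/T1 31 > Route 13/T1 30 > Route 8/T1 25 > Route 8/T2 24 > Route 5/T2 15 > Route 25/T1 13 > Route 12/T1 10 > Route 12/T2 8 > Route 13/T2 5 > Route 25/T2 2.
Route 5/T1 (31): +60 → 360 left.
Fill Route 13 T1 block (60 at 30) → 300 left.
Fill Route 8 T1 block (50 at 25) → 250 left.
Fill Route 8 T2 block (120 at 24) → 130 left.
Route 5 T2 at 15: fill all 60 → 70 left.
Route 25/T1 (13): +50 → 20 left.
Route 12 T1 at 10: only 20 left, fill 20.
Total = 31×60 + 30×60 + 25×50 + 24×120 + 15×60 + 13×50 + 10×20 = 9540.

9540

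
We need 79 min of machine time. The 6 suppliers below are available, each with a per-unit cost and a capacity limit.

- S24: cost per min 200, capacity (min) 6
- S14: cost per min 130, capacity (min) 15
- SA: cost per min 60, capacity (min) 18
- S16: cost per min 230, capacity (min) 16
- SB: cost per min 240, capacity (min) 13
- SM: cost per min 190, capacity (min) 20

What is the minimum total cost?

12670

Use suppliers in increasing cost order.
Take 18 from SA at 60 — need 61 more.
S14 at 130: take all 15 min — 46 still needed.
SM at 190: take all 20 min — 26 still needed.
Take 6 from S24 at 200 — need 20 more.
S16 (230): use full 16 — 4 min to go.
SB (240): take the remaining 4 — done.
Cost = 18×60 + 15×130 + 20×190 + 6×200 + 16×230 + 4×240 = 12670.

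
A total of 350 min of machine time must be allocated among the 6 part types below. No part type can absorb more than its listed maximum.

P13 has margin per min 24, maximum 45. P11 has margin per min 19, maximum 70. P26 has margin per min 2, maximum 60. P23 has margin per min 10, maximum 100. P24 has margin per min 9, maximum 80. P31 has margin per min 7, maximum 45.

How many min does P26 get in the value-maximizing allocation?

10

Rank by margin per min: P13 24 > P11 19 > P23 10 > P24 9 > P31 7 > P26 2.
P13: +45 to 45 (cap) — 305 left.
Give P11 70 to hit its cap of 70 — 235 left.
Give P23 100 to hit its cap of 100 — 135 left.
Give P24 80 to hit its cap of 80 — 55 left.
P31 takes 45 to reach its cap of 45 — 10 left.
P26: +10 (room for 60) → 10. Pool exhausted.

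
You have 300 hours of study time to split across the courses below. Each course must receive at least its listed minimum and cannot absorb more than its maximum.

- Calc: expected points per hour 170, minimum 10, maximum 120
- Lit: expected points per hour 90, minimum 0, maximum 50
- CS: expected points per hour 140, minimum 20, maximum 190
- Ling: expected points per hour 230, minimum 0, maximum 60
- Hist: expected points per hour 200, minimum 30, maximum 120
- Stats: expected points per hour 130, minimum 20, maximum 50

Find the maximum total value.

56800

Meeting every minimum uses 10+0+20+0+30+20 = 80 hours, leaving 220.
Highest expected points per hour first: Ling 230 > Hist 200 > Calc 170 > CS 140 > Stats 130 > Lit 90.
Give Ling 60 more to hit its cap of 60 ; 160 left.
Hist takes 90 more to reach its cap of 120 ; 70 left.
Only 70 left; Calc takes them to reach 80.
Total = 170×80 + 140×20 + 230×60 + 200×120 + 130×20 = 56800.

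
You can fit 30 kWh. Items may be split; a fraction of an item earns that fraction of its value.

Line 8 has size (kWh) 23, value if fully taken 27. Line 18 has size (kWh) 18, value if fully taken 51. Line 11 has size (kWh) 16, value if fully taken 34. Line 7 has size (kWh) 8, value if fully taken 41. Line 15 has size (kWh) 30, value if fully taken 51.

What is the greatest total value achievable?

Best value per unit of size first: Line 7 41/8≈5.12, Line 18 51/18≈2.83, Line 11 34/16≈2.12, Line 15 51/30≈1.7, Line 8 27/23≈1.17.
Line 7: take in full, 8 kWh for value 41 ; 22 left.
All 18 kWh of Line 18 fit (value 51) ; 4 remain.
4 kWh left: a 4/16 share of Line 11 gives 34×4/16 = 8.5.
Total value = 100.5.

100.5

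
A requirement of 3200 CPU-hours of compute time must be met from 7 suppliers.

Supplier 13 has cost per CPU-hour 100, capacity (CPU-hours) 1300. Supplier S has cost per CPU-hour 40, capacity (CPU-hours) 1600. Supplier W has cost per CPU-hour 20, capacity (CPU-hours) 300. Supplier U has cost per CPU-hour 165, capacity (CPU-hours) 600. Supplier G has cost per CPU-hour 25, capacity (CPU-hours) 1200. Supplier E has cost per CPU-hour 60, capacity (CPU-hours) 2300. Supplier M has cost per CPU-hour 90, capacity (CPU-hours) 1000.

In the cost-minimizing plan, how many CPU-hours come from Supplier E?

Use suppliers in increasing cost order.
Supplier W (20): use full 300 ; 2900 CPU-hours to go.
Supplier G (25): use full 1200 ; 1700 CPU-hours to go.
Supplier S at 40: take all 1600 CPU-hours ; 100 still needed.
Supplier E at 60: take 100 of its 2300 ; requirement met.
Supplier M, Supplier 13, Supplier U: unused.

100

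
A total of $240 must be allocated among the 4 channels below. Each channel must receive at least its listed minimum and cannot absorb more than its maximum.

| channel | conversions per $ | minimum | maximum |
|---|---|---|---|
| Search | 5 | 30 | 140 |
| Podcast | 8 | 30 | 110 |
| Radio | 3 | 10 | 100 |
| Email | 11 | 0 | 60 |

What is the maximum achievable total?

Meeting every minimum uses 30+30+10+0 = 70 $, leaving 170.
Highest conversions per $ first: Email 11 > Podcast 8 > Search 5 > Radio 3.
Email: +60 to 60 (cap) ; 110 left.
Podcast: +80 to 110 (cap) ; 30 left.
Only 30 left; Search takes them to reach 60.
Total = 5×60 + 8×110 + 3×10 + 11×60 = 1870.

1870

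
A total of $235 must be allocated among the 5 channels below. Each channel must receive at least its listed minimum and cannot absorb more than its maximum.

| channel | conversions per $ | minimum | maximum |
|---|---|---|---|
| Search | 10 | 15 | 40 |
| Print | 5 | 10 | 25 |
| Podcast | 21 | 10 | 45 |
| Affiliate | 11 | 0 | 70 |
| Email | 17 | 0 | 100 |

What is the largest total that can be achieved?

3560

Meeting every minimum uses 15+10+10+0+0 = 35 $, leaving 200.
Order the channels by conversions per $: Podcast 21 > Email 17 > Affiliate 11 > Search 10 > Print 5.
Give Podcast 35 more to hit its cap of 45 ; 165 left.
Email takes 100 more to reach its cap of 100 ; 65 left.
Affiliate: +65 (room for 70) → 65. Pool exhausted.
Total = 10×15 + 5×10 + 21×45 + 11×65 + 17×100 = 3560.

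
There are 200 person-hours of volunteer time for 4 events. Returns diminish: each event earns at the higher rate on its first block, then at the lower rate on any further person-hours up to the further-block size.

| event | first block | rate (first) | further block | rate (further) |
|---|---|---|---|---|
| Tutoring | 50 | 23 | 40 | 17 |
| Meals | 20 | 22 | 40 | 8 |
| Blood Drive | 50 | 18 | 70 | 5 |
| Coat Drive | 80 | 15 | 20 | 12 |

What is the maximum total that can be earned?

3770

Order all 8 blocks by rate: Tutoring/first 23 > Meals/first 22 > Blood Drive/first 18 > Tutoring/second 17 > Coat Drive/first 15 > Coat Drive/second 12 > Meals/second 8 > Blood Drive/second 5.
Tutoring/first (23): +50 ; 150 left.
Meals/first (22): +20 ; 130 left.
Fill Blood Drive first block (50 at 18) ; 80 left.
Tutoring second at 17: fill all 40 ; 40 left.
Coat Drive/first: +40 of 80 at 15; pool empty.
Total = 23×50 + 22×20 + 18×50 + 17×40 + 15×40 = 3770.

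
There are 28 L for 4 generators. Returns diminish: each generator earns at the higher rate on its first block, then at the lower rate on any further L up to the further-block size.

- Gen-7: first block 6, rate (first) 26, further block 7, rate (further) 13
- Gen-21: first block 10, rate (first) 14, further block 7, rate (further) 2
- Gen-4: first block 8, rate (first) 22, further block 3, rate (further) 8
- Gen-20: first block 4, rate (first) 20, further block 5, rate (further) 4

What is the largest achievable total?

Rank every tier by rate: Gen-7/T1 26 > Gen-4/T1 22 > Gen-20/T1 20 > Gen-21/T1 14 > Gen-7/T2 13 > Gen-4/T2 8 > Gen-20/T2 4 > Gen-21/T2 2.
Gen-7/T1 (26): +6 — 22 left.
Fill Gen-4 T1 block (8 at 22) — 14 left.
Gen-20 T1 at 20: fill all 4 — 10 left.
Gen-21/T1 (14): +10 — 0 left.
Total = 26×6 + 22×8 + 20×4 + 14×10 = 552.

552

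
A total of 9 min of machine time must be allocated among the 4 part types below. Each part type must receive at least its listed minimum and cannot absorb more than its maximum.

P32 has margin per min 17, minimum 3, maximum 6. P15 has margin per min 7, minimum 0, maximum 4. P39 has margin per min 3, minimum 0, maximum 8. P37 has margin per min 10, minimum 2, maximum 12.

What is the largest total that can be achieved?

Meeting every minimum uses 3+0+0+2 = 5 min, leaving 4.
Rank by margin per min: P32 17 > P37 10 > P15 7 > P39 3.
P32 takes 3 more to reach its cap of 6 → 1 left.
P37 has room for 10 more but only 1 remain, so it gets 3.
Total = 17×6 + 10×3 = 132.

132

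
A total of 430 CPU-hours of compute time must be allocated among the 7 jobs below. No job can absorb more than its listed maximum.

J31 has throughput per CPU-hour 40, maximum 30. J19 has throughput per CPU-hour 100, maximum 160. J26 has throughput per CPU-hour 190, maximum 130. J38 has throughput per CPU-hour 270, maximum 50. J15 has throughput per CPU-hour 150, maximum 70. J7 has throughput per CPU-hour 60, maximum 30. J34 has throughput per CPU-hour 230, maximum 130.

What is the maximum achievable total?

Order the jobs by throughput per CPU-hour: J38 270 > J34 230 > J26 190 > J15 150 > J19 100 > J7 60 > J31 40.
J38 takes 50 to reach its cap of 50 ; 380 left.
J34: +130 to 130 (cap) ; 250 left.
J26: +130 to 130 (cap) ; 120 left.
J15: +70 to 70 (cap) ; 50 left.
J19: +50 (room for 160) → 50. Pool exhausted.
Total = 100×50 + 190×130 + 270×50 + 150×70 + 230×130 = 83600.

83600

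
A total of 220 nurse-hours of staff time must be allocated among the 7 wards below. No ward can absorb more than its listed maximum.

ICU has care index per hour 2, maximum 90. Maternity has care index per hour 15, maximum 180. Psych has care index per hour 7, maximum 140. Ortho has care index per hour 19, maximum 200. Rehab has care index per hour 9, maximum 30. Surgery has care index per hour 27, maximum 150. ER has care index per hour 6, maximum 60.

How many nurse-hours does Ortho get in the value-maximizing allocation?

Order the wards by care index per hour: Surgery 27 > Ortho 19 > Maternity 15 > Rehab 9 > Psych 7 > ER 6 > ICU 2.
Give Surgery 150 to hit its cap of 150 → 70 left.
Ortho has room for 200 but only 70 remain, so it gets 70.

70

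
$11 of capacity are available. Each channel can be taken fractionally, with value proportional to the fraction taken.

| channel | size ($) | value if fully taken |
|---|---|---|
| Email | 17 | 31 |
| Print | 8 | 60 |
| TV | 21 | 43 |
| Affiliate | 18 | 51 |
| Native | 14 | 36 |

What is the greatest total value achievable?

Rank by value-to-size ratio: Print 60/8≈7.5, Affiliate 51/18≈2.83, Native 36/14≈2.57, TV 43/21≈2.05, Email 31/17≈1.82.
Print: take in full, 8 $ for value 60 → 3 left.
Fill the last 3 $ with part of Affiliate: 3/18 of it earns 8.5.
Total value = 68.5.

68.5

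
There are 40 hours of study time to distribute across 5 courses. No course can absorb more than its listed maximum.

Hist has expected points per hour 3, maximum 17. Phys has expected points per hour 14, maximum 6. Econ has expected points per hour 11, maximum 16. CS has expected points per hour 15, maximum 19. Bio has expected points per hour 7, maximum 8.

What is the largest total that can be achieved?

534

Highest expected points per hour first: CS 15 > Phys 14 > Econ 11 > Bio 7 > Hist 3.
Give CS 19 to hit its cap of 19 ; 21 left.
Phys takes 6 to reach its cap of 6 ; 15 left.
Econ: +15 (room for 16) → 15. Pool exhausted.
Total = 14×6 + 11×15 + 15×19 = 534.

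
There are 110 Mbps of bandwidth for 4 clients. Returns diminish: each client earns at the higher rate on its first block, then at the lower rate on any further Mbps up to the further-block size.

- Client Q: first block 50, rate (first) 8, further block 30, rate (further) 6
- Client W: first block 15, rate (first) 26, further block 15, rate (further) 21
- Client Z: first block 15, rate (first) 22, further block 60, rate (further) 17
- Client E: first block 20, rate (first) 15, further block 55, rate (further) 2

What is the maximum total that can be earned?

Rank every tier by rate: Client W/first 26 > Client Z/first 22 > Client W/second 21 > Client Z/second 17 > Client E/first 15 > Client Q/first 8 > Client Q/second 6 > Client E/second 2.
Client W/first (26): +15 ; 95 left.
Client Z/first (22): +15 ; 80 left.
Client W second at 21: fill all 15 ; 65 left.
Client Z/second (17): +60 ; 5 left.
Client E/first: +5 of 20 at 15; pool empty.
Total = 26×15 + 22×15 + 21×15 + 17×60 + 15×5 = 2130.

2130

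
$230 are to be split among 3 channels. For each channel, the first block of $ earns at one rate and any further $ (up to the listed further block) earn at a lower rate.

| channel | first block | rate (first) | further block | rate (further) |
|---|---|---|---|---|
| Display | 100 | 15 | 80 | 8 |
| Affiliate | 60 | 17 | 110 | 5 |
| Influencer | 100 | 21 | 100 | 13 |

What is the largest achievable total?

4170

Treat each block as its own option and order by rate: Influencer/T1 21 > Affiliate/T1 17 > Display/T1 15 > Influencer/T2 13 > Display/T2 8 > Affiliate/T2 5.
Fill Influencer T1 block (100 at 21) ; 130 left.
Affiliate/T1 (17): +60 ; 70 left.
Display/T1: +70 of 100 at 15; pool empty.
Total = 21×100 + 17×60 + 15×70 = 4170.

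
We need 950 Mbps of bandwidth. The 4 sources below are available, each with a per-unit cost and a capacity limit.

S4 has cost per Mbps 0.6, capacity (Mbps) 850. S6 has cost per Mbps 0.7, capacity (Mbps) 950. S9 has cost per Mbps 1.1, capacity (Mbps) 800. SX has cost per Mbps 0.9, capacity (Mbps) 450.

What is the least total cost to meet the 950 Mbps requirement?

580

Fill from the cheapest source first.
S4 at 0.6: take all 850 Mbps — 100 still needed.
Take 100 from S6 at 0.7 to finish.
SX, S9: unused.
Cost = 850×0.6 + 100×0.7 = 580.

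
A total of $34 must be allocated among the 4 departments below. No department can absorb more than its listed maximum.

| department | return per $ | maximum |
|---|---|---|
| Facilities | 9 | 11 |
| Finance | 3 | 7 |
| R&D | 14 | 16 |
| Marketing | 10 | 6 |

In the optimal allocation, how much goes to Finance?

1

Highest return per $ first: R&D 14 > Marketing 10 > Facilities 9 > Finance 3.
R&D takes 16 to reach its cap of 16 ; 18 left.
Give Marketing 6 to hit its cap of 6 ; 12 left.
Give Facilities 11 to hit its cap of 11 ; 1 left.
Only 1 left; Finance takes them to reach 1.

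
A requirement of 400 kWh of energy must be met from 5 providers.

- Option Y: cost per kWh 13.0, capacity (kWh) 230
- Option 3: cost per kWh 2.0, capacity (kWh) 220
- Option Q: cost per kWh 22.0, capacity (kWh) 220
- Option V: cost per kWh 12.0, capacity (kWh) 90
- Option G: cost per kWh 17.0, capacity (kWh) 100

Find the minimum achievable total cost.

Use providers in increasing cost order.
Option 3 (2.0): use full 220 ; 180 kWh to go.
Option V at 12.0: take all 90 kWh ; 90 still needed.
Take 90 from Option Y at 13.0 to finish.
Option G, Option Q: unused.
Cost = 220×2.0 + 90×12.0 + 90×13.0 = 2690.

2690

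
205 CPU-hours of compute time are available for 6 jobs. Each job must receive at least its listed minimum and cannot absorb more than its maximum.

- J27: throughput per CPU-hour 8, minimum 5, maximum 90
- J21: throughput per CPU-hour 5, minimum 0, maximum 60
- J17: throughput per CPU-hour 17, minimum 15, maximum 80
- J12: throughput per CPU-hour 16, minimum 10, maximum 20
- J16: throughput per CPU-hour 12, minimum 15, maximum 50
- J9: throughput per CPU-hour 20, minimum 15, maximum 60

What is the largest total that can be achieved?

Meeting every minimum uses 5+0+15+10+15+15 = 60 CPU-hours, leaving 145.
Highest throughput per CPU-hour first: J9 20 > J17 17 > J12 16 > J16 12 > J27 8 > J21 5.
Give J9 45 more to hit its cap of 60 ; 100 left.
J17: +65 to 80 (cap) ; 35 left.
J12: +10 to 20 (cap) ; 25 left.
J16 has room for 35 more but only 25 remain, so it gets 40.
Total = 8×5 + 17×80 + 16×20 + 12×40 + 20×60 = 3400.

3400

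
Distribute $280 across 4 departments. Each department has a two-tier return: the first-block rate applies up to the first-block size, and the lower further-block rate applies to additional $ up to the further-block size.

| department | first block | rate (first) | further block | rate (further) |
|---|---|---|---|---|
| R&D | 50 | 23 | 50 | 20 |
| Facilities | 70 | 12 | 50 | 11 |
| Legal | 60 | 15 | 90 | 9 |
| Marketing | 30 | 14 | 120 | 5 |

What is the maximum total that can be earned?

4530

Order all 8 blocks by rate: R&D/first 23 > R&D/second 20 > Legal/first 15 > Marketing/first 14 > Facilities/first 12 > Facilities/second 11 > Legal/second 9 > Marketing/second 5.
Fill R&D first block (50 at 23) → 230 left.
Fill R&D second block (50 at 20) → 180 left.
Legal first at 15: fill all 60 → 120 left.
Marketing first at 14: fill all 30 → 90 left.
Facilities first at 12: fill all 70 → 20 left.
Facilities/second: +20 of 50 at 11; pool empty.
Total = 23×50 + 20×50 + 15×60 + 14×30 + 12×70 + 11×20 = 4530.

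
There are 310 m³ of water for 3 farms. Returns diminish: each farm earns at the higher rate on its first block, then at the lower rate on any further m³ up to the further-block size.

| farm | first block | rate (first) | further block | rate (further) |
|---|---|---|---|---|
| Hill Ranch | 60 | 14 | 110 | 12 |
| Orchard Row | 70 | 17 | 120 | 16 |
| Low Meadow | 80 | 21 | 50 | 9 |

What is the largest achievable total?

5350

Treat each block as its own option and order by rate: Low Meadow/T1 21 > Orchard Row/T1 17 > Orchard Row/T2 16 > Hill Ranch/T1 14 > Hill Ranch/T2 12 > Low Meadow/T2 9.
Low Meadow/T1 (21): +80 — 230 left.
Orchard Row T1 at 17: fill all 70 — 160 left.
Orchard Row T2 at 16: fill all 120 — 40 left.
Hill Ranch/T1: +40 of 60 at 14; pool empty.
Total = 21×80 + 17×70 + 16×120 + 14×40 = 5350.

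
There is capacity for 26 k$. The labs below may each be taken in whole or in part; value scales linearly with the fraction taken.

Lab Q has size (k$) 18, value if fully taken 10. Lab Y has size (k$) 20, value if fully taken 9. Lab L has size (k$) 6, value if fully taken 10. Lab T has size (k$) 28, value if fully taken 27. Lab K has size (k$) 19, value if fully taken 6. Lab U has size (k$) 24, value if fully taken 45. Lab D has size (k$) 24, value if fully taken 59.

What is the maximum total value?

62.75

Rank by value-to-size ratio: Lab D 59/24≈2.46, Lab U 45/24≈1.88, Lab L 10/6≈1.67, Lab T 27/28≈0.964, Lab Q 10/18≈0.556, Lab Y 9/20≈0.45, Lab K 6/19≈0.316.
Lab D: take in full, 24 k$ for value 59 ; 2 left.
Only 2 k$ remain; take 2/24 of Lab U for value 45×2/24 = 3.75.
Total value = 62.75.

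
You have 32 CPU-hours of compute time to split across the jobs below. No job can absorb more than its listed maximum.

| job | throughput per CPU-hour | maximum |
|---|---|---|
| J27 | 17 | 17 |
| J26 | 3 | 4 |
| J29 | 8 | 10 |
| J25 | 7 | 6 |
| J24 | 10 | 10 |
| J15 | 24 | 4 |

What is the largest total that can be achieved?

Order the jobs by throughput per CPU-hour: J15 24 > J27 17 > J24 10 > J29 8 > J25 7 > J26 3.
J15 takes 4 to reach its cap of 4 ; 28 left.
J27: +17 to 17 (cap) ; 11 left.
J24: +10 to 10 (cap) ; 1 left.
J29: +1 (room for 10) → 1. Pool exhausted.
Total = 17×17 + 8×1 + 10×10 + 24×4 = 493.

493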